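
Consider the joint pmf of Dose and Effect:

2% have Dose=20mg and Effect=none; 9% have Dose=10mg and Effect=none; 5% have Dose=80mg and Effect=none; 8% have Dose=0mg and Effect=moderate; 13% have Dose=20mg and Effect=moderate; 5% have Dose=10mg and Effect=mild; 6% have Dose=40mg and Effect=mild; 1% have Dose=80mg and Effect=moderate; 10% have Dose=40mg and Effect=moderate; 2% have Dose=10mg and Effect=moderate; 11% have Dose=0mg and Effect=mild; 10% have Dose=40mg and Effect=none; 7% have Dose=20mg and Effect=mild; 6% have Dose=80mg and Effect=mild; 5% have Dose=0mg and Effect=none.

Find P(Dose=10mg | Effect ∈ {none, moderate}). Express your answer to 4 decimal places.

0.1692

P(Effect=none) = 0.05 + 0.09 + 0.02 + 0.10 + 0.05 = 0.31.
P(Effect=moderate) = 0.08 + 0.02 + 0.13 + 0.10 + 0.01 = 0.34.
P(Effect ∈ {none, moderate}) = 0.31 + 0.34 = 0.65; P(Dose=10mg, Effect ∈ {none, moderate}) = 0.09 + 0.02 = 0.11.
P(Dose=10mg | Effect ∈ {none, moderate}) = 0.11/0.65 = 0.1692.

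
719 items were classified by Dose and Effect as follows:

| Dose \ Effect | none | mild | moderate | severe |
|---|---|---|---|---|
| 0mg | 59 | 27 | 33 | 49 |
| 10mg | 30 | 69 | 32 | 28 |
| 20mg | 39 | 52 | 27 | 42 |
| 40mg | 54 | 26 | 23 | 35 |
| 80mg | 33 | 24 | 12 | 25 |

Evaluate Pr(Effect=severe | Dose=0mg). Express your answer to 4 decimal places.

Total with Dose=0mg: 59 + 27 + 33 + 49 = 168.
P(Effect=severe | Dose=0mg) = 49/168 = 0.2917.

0.2917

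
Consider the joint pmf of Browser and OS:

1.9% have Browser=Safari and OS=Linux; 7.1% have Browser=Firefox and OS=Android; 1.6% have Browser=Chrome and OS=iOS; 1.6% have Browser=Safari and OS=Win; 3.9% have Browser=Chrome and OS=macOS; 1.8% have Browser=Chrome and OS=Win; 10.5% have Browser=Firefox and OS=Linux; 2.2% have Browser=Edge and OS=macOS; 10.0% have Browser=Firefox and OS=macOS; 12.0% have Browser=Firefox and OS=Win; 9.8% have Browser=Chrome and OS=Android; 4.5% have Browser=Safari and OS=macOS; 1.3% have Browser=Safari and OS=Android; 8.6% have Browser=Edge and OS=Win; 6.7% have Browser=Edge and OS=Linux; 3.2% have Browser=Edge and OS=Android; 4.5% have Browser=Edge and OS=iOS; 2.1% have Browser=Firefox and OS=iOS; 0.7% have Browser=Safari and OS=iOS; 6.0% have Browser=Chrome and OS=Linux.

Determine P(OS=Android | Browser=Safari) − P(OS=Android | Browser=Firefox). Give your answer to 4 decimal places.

-0.0403

P(Browser=Safari) = 0.016 + 0.045 + 0.019 + 0.007 + 0.013 = 0.100; P(OS=Android | Browser=Safari) = 0.013/0.100 = 0.13000.
P(Browser=Firefox) = 0.120 + 0.100 + 0.105 + 0.021 + 0.071 = 0.417; P(OS=Android | Browser=Firefox) = 0.071/0.417 = 0.17026.
Difference = -0.0403.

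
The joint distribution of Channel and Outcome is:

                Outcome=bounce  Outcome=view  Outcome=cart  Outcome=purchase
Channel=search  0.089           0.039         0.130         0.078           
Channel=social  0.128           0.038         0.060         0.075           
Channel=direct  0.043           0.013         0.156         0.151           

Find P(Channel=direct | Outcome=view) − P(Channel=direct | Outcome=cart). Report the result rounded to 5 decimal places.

P(Outcome=view) = 0.039 + 0.038 + 0.013 = 0.090; P(Channel=direct | Outcome=view) = 0.013/0.090 = 0.144444.
P(Outcome=cart) = 0.130 + 0.060 + 0.156 = 0.346; P(Channel=direct | Outcome=cart) = 0.156/0.346 = 0.450867.
Difference = -0.30642.

-0.30642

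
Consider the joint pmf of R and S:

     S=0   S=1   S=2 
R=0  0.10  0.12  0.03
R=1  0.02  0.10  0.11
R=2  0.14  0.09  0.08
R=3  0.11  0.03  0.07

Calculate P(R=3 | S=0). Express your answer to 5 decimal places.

0.29730

P(S=0) = 0.10 + 0.02 + 0.14 + 0.11 = 0.37.
P(R=3 | S=0) = 0.11/0.37 = 0.29730.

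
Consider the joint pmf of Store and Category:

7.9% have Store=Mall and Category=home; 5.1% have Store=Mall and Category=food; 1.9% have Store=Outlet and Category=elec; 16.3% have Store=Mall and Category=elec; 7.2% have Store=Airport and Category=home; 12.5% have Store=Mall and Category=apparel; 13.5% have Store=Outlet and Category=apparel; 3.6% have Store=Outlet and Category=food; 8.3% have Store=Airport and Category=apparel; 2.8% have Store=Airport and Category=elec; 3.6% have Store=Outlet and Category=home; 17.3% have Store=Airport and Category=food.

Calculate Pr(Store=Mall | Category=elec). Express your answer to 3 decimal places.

P(Category=elec) = 0.163 + 0.028 + 0.019 = 0.210.
P(Store=Mall | Category=elec) = 0.163/0.210 = 0.776.

0.776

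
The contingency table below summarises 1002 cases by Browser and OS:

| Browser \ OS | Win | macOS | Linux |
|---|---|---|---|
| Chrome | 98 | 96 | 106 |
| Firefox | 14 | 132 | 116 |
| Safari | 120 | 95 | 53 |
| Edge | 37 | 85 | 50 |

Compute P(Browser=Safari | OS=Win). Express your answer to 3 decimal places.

0.446

Total with OS=Win: 98 + 14 + 120 + 37 = 269.
P(Browser=Safari | OS=Win) = 120/269 = 0.446.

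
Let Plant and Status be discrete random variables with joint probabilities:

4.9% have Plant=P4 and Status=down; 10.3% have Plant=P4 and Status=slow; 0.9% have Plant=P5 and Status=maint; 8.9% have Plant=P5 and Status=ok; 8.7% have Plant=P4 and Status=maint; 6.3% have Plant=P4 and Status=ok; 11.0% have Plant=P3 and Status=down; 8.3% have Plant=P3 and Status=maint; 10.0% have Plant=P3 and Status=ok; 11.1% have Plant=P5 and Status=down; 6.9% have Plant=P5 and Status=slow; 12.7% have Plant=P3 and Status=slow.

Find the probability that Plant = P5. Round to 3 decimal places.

P(Plant=P5) = 0.089 + 0.069 + 0.111 + 0.009 = 0.278.

0.278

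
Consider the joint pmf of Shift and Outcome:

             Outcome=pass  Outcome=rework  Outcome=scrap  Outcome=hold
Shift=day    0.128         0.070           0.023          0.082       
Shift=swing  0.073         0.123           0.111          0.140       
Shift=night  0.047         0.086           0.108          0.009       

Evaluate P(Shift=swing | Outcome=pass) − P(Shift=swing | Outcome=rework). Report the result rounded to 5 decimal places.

-0.14651

P(Outcome=pass) = 0.128 + 0.073 + 0.047 = 0.248; P(Shift=swing | Outcome=pass) = 0.073/0.248 = 0.294355.
P(Outcome=rework) = 0.070 + 0.123 + 0.086 = 0.279; P(Shift=swing | Outcome=rework) = 0.123/0.279 = 0.440860.
Difference = -0.14651.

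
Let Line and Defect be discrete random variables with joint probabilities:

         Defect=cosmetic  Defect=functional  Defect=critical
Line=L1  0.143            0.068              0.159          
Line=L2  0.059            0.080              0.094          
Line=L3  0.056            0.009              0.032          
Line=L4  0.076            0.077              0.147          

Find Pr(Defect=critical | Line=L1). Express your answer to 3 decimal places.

P(Line=L1) = 0.143 + 0.068 + 0.159 = 0.370.
P(Defect=critical | Line=L1) = 0.159/0.370 = 0.430.

0.430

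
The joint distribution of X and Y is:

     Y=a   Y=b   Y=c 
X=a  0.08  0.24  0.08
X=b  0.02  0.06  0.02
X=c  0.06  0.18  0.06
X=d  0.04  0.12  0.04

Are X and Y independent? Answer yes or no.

yes

Every cell satisfies P(X,Y) = P(X)·P(Y). For instance P(X=b) = 0.10, P(Y=a) = 0.20, and 0.10×0.20 = 0.02 matches the joint entry. So X and Y are independent.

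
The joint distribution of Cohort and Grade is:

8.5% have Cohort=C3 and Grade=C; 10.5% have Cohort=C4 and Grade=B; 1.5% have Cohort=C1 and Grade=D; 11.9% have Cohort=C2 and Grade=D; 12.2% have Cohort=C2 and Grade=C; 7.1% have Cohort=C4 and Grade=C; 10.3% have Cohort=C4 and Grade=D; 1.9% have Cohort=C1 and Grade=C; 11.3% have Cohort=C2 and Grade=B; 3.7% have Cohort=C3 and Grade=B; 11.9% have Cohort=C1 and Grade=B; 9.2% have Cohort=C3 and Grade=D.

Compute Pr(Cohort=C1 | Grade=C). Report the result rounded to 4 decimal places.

P(Grade=C) = 0.019 + 0.122 + 0.085 + 0.071 = 0.297.
P(Cohort=C1 | Grade=C) = 0.019/0.297 = 0.0640.

0.0640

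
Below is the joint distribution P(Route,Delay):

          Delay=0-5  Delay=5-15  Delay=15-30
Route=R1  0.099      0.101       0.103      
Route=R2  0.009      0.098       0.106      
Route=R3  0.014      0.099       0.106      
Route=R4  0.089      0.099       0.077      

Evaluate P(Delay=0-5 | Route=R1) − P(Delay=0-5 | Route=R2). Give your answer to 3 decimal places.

P(Route=R1) = 0.099 + 0.101 + 0.103 = 0.303; P(Delay=0-5 | Route=R1) = 0.099/0.303 = 0.3267.
P(Route=R2) = 0.009 + 0.098 + 0.106 = 0.213; P(Delay=0-5 | Route=R2) = 0.009/0.213 = 0.0423.
Difference = 0.284.

0.284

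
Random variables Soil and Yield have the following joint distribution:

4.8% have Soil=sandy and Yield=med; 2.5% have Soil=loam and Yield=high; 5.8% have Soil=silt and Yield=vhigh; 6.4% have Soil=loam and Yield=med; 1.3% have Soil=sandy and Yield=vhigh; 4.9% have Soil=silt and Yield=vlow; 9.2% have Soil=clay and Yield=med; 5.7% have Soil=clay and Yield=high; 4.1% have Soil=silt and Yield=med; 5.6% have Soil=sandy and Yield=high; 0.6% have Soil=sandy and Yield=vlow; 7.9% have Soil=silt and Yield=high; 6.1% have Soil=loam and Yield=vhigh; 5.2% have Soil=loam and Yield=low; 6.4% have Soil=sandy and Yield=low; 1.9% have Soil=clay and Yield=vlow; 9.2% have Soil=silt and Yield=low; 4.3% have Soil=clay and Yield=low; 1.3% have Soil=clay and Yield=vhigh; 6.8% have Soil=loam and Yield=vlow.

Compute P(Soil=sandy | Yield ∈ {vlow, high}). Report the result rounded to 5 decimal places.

P(Yield=vlow) = 0.006 + 0.068 + 0.019 + 0.049 = 0.142.
P(Yield=high) = 0.056 + 0.025 + 0.057 + 0.079 = 0.217.
P(Yield ∈ {vlow, high}) = 0.142 + 0.217 = 0.359; P(Soil=sandy, Yield ∈ {vlow, high}) = 0.006 + 0.056 = 0.062.
P(Soil=sandy | Yield ∈ {vlow, high}) = 0.062/0.359 = 0.17270.

0.17270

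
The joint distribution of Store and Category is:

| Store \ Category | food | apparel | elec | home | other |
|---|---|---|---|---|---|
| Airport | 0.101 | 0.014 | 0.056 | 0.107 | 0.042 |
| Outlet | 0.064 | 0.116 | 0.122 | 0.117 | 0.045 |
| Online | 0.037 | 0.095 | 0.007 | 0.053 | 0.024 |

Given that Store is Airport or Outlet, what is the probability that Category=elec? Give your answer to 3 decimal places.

P(Store=Airport) = 0.101 + 0.014 + 0.056 + 0.107 + 0.042 = 0.320.
P(Store=Outlet) = 0.064 + 0.116 + 0.122 + 0.117 + 0.045 = 0.464.
P(Store ∈ {Airport, Outlet}) = 0.320 + 0.464 = 0.784; P(Category=elec, Store ∈ {Airport, Outlet}) = 0.056 + 0.122 = 0.178.
P(Category=elec | Store ∈ {Airport, Outlet}) = 0.178/0.784 = 0.227.

0.227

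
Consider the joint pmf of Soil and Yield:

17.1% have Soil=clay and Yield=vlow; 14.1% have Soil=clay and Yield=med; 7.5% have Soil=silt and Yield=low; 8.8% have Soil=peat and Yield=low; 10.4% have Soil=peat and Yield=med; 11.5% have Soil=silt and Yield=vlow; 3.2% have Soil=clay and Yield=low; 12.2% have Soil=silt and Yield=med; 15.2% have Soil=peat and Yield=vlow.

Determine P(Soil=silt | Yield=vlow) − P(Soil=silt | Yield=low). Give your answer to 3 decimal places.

-0.122

P(Yield=vlow) = 0.171 + 0.115 + 0.152 = 0.438; P(Soil=silt | Yield=vlow) = 0.115/0.438 = 0.2626.
P(Yield=low) = 0.032 + 0.075 + 0.088 = 0.195; P(Soil=silt | Yield=low) = 0.075/0.195 = 0.3846.
Difference = -0.122.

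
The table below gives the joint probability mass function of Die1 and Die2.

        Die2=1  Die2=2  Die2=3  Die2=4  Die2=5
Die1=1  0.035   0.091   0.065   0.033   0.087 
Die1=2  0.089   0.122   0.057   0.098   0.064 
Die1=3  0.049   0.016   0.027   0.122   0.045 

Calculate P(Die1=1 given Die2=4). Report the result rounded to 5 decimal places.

0.13043

P(Die2=4) = 0.033 + 0.098 + 0.122 = 0.253.
P(Die1=1 | Die2=4) = 0.033/0.253 = 0.13043.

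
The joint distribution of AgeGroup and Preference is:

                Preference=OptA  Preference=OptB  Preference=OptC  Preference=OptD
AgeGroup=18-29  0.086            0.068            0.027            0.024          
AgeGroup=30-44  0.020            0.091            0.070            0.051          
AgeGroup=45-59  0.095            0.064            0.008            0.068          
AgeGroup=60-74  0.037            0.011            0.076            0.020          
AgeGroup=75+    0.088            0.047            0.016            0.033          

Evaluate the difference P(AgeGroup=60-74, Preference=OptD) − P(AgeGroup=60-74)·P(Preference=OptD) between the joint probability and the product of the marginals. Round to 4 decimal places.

-0.0082

P(AgeGroup=60-74) = 0.037 + 0.011 + 0.076 + 0.020 = 0.144.
P(Preference=OptD) = 0.024 + 0.051 + 0.068 + 0.020 + 0.033 = 0.196.
P(AgeGroup=60-74, Preference=OptD) − P(AgeGroup=60-74)P(Preference=OptD) = 0.020 − 0.144×0.196 = -0.0082.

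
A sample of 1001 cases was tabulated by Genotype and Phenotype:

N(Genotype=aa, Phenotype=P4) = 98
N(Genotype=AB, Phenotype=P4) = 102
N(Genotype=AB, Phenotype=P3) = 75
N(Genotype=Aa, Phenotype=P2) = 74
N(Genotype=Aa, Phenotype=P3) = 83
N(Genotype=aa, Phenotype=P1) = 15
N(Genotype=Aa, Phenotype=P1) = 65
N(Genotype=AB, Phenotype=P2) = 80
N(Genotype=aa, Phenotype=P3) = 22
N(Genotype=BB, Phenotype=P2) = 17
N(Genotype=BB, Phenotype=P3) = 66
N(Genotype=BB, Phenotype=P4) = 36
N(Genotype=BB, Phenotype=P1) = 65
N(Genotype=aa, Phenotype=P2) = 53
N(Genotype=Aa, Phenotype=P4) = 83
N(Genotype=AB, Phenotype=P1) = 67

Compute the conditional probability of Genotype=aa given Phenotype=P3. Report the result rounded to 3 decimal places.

Total with Phenotype=P3: 83 + 22 + 75 + 66 = 246.
P(Genotype=aa | Phenotype=P3) = 22/246 = 0.089.

0.089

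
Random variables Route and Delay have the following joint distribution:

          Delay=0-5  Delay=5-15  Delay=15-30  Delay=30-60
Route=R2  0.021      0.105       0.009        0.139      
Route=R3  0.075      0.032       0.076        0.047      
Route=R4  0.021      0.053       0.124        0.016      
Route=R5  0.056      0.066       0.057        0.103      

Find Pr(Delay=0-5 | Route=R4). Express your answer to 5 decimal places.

P(Route=R4) = 0.021 + 0.053 + 0.124 + 0.016 = 0.214.
P(Delay=0-5 | Route=R4) = 0.021/0.214 = 0.09813.

0.09813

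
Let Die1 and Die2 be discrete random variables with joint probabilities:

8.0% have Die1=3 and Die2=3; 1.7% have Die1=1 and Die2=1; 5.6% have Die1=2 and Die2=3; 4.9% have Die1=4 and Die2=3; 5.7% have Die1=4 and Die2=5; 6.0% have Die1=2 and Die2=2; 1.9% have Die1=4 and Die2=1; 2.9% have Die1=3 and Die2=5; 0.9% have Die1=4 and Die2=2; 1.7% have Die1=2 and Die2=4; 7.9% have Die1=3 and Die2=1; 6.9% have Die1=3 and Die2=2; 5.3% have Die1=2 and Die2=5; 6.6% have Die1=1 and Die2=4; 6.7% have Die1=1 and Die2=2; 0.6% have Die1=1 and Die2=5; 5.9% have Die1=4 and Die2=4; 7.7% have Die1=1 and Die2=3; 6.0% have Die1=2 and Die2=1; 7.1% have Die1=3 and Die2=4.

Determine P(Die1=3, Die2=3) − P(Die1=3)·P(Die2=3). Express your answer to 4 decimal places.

-0.0059

P(Die1=3) = 0.079 + 0.069 + 0.080 + 0.071 + 0.029 = 0.328.
P(Die2=3) = 0.077 + 0.056 + 0.080 + 0.049 = 0.262.
P(Die1=3, Die2=3) − P(Die1=3)P(Die2=3) = 0.080 − 0.328×0.262 = -0.0059.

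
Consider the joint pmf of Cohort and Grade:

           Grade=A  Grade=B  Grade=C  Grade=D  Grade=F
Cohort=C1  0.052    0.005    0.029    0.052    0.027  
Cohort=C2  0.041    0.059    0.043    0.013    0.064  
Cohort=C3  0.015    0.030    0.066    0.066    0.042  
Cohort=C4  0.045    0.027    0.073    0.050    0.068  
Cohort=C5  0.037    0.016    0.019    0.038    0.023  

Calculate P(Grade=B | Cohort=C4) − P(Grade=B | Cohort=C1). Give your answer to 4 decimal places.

0.0724

P(Cohort=C4) = 0.045 + 0.027 + 0.073 + 0.050 + 0.068 = 0.263; P(Grade=B | Cohort=C4) = 0.027/0.263 = 0.10266.
P(Cohort=C1) = 0.052 + 0.005 + 0.029 + 0.052 + 0.027 = 0.165; P(Grade=B | Cohort=C1) = 0.005/0.165 = 0.03030.
Difference = 0.0724.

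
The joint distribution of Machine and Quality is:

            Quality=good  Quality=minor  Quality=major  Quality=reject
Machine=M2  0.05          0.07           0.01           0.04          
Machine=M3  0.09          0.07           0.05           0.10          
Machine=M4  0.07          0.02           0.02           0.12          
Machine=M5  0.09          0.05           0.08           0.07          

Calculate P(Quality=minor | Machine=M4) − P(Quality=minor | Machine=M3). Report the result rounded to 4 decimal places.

P(Machine=M4) = 0.07 + 0.02 + 0.02 + 0.12 = 0.23; P(Quality=minor | Machine=M4) = 0.02/0.23 = 0.08696.
P(Machine=M3) = 0.09 + 0.07 + 0.05 + 0.10 = 0.31; P(Quality=minor | Machine=M3) = 0.07/0.31 = 0.22581.
Difference = -0.1388.

-0.1388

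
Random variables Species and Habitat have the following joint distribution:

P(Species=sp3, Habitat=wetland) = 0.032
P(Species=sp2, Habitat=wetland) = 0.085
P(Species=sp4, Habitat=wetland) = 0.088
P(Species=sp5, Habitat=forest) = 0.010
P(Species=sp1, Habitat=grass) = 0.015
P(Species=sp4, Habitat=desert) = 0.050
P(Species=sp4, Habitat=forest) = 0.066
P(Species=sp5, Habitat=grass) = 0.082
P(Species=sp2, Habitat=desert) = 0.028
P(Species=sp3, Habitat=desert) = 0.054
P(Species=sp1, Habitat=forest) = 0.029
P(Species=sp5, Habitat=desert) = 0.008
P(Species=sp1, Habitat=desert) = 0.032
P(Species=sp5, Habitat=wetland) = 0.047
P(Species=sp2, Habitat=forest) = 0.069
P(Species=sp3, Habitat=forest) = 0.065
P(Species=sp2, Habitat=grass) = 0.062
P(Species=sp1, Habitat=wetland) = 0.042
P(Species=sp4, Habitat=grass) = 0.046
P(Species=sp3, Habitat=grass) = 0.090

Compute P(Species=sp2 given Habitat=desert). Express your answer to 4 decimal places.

P(Habitat=desert) = 0.032 + 0.028 + 0.054 + 0.050 + 0.008 = 0.172.
P(Species=sp2 | Habitat=desert) = 0.028/0.172 = 0.1628.

0.1628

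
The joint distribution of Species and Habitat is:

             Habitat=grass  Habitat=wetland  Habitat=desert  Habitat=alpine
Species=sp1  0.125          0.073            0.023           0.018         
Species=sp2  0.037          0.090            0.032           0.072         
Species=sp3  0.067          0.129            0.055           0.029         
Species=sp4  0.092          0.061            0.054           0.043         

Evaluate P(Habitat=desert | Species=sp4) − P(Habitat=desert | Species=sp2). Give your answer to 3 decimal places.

0.077

P(Species=sp4) = 0.092 + 0.061 + 0.054 + 0.043 = 0.250; P(Habitat=desert | Species=sp4) = 0.054/0.250 = 0.2160.
P(Species=sp2) = 0.037 + 0.090 + 0.032 + 0.072 = 0.231; P(Habitat=desert | Species=sp2) = 0.032/0.231 = 0.1385.
Difference = 0.077.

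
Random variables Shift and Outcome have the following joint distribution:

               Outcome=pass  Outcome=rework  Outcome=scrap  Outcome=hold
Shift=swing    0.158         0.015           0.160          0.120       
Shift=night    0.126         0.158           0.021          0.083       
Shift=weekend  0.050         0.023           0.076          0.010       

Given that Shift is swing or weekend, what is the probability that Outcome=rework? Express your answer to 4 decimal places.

P(Shift=swing) = 0.158 + 0.015 + 0.160 + 0.120 = 0.453.
P(Shift=weekend) = 0.050 + 0.023 + 0.076 + 0.010 = 0.159.
P(Shift ∈ {swing, weekend}) = 0.453 + 0.159 = 0.612; P(Outcome=rework, Shift ∈ {swing, weekend}) = 0.015 + 0.023 = 0.038.
P(Outcome=rework | Shift ∈ {swing, weekend}) = 0.038/0.612 = 0.0621.

0.0621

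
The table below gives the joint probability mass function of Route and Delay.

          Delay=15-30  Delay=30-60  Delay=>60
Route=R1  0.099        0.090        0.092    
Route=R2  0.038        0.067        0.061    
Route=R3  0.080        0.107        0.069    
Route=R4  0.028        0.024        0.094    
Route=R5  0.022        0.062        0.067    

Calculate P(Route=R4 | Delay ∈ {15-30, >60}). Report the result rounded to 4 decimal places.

P(Delay=15-30) = 0.099 + 0.038 + 0.080 + 0.028 + 0.022 = 0.267.
P(Delay=>60) = 0.092 + 0.061 + 0.069 + 0.094 + 0.067 = 0.383.
P(Delay ∈ {15-30, >60}) = 0.267 + 0.383 = 0.650; P(Route=R4, Delay ∈ {15-30, >60}) = 0.028 + 0.094 = 0.122.
P(Route=R4 | Delay ∈ {15-30, >60}) = 0.122/0.650 = 0.1877.

0.1877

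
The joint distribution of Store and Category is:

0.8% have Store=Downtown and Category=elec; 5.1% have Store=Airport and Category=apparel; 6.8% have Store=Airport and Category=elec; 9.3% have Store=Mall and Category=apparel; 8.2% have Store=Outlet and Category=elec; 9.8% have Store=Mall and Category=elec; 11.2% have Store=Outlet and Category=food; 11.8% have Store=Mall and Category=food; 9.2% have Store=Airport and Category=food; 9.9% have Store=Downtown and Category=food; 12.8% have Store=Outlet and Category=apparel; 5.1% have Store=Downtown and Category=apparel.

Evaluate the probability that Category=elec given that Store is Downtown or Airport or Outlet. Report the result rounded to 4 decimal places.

P(Store=Downtown) = 0.099 + 0.051 + 0.008 = 0.158.
P(Store=Airport) = 0.092 + 0.051 + 0.068 = 0.211.
P(Store=Outlet) = 0.112 + 0.128 + 0.082 = 0.322.
P(Store ∈ {Downtown, Airport, Outlet}) = 0.158 + 0.211 + 0.322 = 0.691; P(Category=elec, Store ∈ {Downtown, Airport, Outlet}) = 0.008 + 0.068 + 0.082 = 0.158.
P(Category=elec | Store ∈ {Downtown, Airport, Outlet}) = 0.158/0.691 = 0.2287.

0.2287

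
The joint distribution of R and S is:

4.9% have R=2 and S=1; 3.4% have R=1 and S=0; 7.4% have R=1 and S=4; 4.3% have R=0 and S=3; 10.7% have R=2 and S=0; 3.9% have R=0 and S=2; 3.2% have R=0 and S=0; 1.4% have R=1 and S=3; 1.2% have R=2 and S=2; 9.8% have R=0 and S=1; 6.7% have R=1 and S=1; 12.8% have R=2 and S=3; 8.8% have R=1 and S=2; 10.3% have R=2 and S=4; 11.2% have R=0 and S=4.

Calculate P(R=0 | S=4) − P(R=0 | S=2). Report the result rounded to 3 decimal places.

P(S=4) = 0.112 + 0.074 + 0.103 = 0.289; P(R=0 | S=4) = 0.112/0.289 = 0.3875.
P(S=2) = 0.039 + 0.088 + 0.012 = 0.139; P(R=0 | S=2) = 0.039/0.139 = 0.2806.
Difference = 0.107.

0.107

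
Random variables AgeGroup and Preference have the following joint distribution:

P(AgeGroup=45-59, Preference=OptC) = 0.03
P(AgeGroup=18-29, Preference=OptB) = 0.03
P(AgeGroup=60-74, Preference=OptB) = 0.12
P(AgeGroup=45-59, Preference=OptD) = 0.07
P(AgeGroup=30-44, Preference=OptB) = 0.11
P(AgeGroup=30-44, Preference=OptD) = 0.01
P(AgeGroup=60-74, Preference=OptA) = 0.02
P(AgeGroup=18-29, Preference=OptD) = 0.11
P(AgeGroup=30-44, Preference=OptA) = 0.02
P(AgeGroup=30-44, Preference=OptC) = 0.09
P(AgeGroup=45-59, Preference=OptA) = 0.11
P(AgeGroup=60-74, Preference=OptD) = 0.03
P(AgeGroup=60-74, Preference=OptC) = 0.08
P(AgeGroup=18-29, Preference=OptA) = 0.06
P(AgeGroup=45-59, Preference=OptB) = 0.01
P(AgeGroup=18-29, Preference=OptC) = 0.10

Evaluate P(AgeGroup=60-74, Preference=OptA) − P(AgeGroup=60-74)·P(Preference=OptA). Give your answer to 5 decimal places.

-0.03250

P(AgeGroup=60-74) = 0.02 + 0.12 + 0.08 + 0.03 = 0.25.
P(Preference=OptA) = 0.06 + 0.02 + 0.11 + 0.02 = 0.21.
P(AgeGroup=60-74, Preference=OptA) − P(AgeGroup=60-74)P(Preference=OptA) = 0.02 − 0.25×0.21 = -0.03250.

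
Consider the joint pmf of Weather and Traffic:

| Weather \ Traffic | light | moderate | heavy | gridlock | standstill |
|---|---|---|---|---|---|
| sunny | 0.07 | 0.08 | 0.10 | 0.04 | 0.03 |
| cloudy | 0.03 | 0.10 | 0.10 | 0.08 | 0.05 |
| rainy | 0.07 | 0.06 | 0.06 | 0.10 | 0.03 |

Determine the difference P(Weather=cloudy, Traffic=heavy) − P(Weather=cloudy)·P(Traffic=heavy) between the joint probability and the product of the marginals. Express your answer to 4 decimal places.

P(Weather=cloudy) = 0.03 + 0.10 + 0.10 + 0.08 + 0.05 = 0.36.
P(Traffic=heavy) = 0.10 + 0.10 + 0.06 = 0.26.
P(Weather=cloudy, Traffic=heavy) − P(Weather=cloudy)P(Traffic=heavy) = 0.10 − 0.36×0.26 = 0.0064.

0.0064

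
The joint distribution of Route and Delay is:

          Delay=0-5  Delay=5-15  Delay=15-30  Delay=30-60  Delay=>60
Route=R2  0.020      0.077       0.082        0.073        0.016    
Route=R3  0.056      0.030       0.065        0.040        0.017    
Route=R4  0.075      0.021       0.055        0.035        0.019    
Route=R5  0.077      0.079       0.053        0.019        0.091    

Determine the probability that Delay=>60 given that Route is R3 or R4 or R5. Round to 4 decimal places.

0.1735

P(Route=R3) = 0.056 + 0.030 + 0.065 + 0.040 + 0.017 = 0.208.
P(Route=R4) = 0.075 + 0.021 + 0.055 + 0.035 + 0.019 = 0.205.
P(Route=R5) = 0.077 + 0.079 + 0.053 + 0.019 + 0.091 = 0.319.
P(Route ∈ {R3, R4, R5}) = 0.208 + 0.205 + 0.319 = 0.732; P(Delay=>60, Route ∈ {R3, R4, R5}) = 0.017 + 0.019 + 0.091 = 0.127.
P(Delay=>60 | Route ∈ {R3, R4, R5}) = 0.127/0.732 = 0.1735.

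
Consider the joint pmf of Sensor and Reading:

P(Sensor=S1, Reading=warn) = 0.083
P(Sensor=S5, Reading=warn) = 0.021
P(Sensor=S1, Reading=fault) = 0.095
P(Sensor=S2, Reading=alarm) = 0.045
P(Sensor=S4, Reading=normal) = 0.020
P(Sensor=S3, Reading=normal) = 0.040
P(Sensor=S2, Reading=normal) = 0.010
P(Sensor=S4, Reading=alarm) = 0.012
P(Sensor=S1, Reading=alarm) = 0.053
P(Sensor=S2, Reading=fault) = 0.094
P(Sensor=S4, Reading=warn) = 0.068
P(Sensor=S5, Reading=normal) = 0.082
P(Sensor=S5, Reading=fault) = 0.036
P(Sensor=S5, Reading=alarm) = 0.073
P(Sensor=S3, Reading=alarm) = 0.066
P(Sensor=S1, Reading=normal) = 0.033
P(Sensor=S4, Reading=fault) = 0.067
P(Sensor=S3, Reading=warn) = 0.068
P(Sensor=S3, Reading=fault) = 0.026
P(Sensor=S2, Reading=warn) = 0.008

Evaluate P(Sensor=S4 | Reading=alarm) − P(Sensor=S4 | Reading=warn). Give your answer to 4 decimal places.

-0.2260

P(Reading=alarm) = 0.053 + 0.045 + 0.066 + 0.012 + 0.073 = 0.249; P(Sensor=S4 | Reading=alarm) = 0.012/0.249 = 0.04819.
P(Reading=warn) = 0.083 + 0.008 + 0.068 + 0.068 + 0.021 = 0.248; P(Sensor=S4 | Reading=warn) = 0.068/0.248 = 0.27419.
Difference = -0.2260.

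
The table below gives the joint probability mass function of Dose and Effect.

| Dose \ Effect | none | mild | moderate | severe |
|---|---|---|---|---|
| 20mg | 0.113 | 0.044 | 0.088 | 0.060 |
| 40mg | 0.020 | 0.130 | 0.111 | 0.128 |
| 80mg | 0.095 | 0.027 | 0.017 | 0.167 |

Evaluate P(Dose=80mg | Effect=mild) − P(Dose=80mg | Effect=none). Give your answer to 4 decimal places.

P(Effect=mild) = 0.044 + 0.130 + 0.027 = 0.201; P(Dose=80mg | Effect=mild) = 0.027/0.201 = 0.13433.
P(Effect=none) = 0.113 + 0.020 + 0.095 = 0.228; P(Dose=80mg | Effect=none) = 0.095/0.228 = 0.41667.
Difference = -0.2823.

-0.2823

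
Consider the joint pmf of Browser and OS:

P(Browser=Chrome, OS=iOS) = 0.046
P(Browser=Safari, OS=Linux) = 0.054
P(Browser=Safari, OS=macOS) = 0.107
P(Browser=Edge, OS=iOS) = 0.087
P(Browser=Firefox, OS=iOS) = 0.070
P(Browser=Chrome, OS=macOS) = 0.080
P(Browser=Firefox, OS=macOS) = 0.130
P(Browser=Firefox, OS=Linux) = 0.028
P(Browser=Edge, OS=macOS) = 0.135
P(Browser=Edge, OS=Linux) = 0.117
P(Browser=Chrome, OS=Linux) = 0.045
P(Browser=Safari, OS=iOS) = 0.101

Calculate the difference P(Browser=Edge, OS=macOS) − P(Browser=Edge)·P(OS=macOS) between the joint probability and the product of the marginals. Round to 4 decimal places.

P(Browser=Edge) = 0.135 + 0.117 + 0.087 = 0.339.
P(OS=macOS) = 0.080 + 0.130 + 0.107 + 0.135 = 0.452.
P(Browser=Edge, OS=macOS) − P(Browser=Edge)P(OS=macOS) = 0.135 − 0.339×0.452 = -0.0182.

-0.0182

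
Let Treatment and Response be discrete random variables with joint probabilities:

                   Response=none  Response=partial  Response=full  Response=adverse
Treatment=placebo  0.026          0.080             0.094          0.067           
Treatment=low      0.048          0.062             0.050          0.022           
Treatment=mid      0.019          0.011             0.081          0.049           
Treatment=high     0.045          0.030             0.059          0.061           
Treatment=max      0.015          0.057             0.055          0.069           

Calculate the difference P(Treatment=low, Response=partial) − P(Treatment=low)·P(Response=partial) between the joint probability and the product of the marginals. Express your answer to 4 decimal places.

0.0183

P(Treatment=low) = 0.048 + 0.062 + 0.050 + 0.022 = 0.182.
P(Response=partial) = 0.080 + 0.062 + 0.011 + 0.030 + 0.057 = 0.240.
P(Treatment=low, Response=partial) − P(Treatment=low)P(Response=partial) = 0.062 − 0.182×0.240 = 0.0183.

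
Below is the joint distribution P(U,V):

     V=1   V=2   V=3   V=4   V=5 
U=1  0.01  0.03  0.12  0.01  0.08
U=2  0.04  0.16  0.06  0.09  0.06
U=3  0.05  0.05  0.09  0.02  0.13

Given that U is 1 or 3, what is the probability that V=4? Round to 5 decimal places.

0.05085

P(U=1) = 0.01 + 0.03 + 0.12 + 0.01 + 0.08 = 0.25.
P(U=3) = 0.05 + 0.05 + 0.09 + 0.02 + 0.13 = 0.34.
P(U ∈ {1, 3}) = 0.25 + 0.34 = 0.59; P(V=4, U ∈ {1, 3}) = 0.01 + 0.02 = 0.03.
P(V=4 | U ∈ {1, 3}) = 0.03/0.59 = 0.05085.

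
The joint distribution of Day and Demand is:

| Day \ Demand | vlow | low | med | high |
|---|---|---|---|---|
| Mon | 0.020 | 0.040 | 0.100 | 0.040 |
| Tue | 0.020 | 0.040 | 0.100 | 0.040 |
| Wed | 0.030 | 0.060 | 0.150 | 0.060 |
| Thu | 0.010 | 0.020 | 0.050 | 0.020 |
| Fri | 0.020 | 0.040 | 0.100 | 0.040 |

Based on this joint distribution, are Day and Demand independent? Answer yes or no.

Every cell satisfies P(Day,Demand) = P(Day)·P(Demand). For instance P(Day=Mon) = 0.200, P(Demand=low) = 0.200, and 0.200×0.200 = 0.040 matches the joint entry. So Day and Demand are independent.

yes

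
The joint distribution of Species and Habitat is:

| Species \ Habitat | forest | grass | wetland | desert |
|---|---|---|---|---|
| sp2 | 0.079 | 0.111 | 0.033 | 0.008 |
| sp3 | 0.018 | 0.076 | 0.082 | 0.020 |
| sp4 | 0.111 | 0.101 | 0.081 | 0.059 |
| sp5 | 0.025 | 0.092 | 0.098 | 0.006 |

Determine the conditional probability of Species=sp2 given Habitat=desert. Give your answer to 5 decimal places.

P(Habitat=desert) = 0.008 + 0.020 + 0.059 + 0.006 = 0.093.
P(Species=sp2 | Habitat=desert) = 0.008/0.093 = 0.08602.

0.08602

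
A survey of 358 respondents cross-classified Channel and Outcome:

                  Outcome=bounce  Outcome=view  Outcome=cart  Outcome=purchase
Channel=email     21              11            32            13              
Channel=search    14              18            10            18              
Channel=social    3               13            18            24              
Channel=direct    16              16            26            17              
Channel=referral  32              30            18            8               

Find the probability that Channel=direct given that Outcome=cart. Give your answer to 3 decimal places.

0.250

Total with Outcome=cart: 32 + 10 + 18 + 26 + 18 = 104.
P(Channel=direct | Outcome=cart) = 26/104 = 0.250.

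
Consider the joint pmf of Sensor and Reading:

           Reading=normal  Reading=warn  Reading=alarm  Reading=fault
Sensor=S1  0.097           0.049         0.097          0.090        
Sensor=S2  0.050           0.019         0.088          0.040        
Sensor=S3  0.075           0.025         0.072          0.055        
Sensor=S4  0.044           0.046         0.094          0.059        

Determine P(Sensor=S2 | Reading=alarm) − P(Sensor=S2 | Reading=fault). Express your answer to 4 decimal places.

0.0868

P(Reading=alarm) = 0.097 + 0.088 + 0.072 + 0.094 = 0.351; P(Sensor=S2 | Reading=alarm) = 0.088/0.351 = 0.25071.
P(Reading=fault) = 0.090 + 0.040 + 0.055 + 0.059 = 0.244; P(Sensor=S2 | Reading=fault) = 0.040/0.244 = 0.16393.
Difference = 0.0868.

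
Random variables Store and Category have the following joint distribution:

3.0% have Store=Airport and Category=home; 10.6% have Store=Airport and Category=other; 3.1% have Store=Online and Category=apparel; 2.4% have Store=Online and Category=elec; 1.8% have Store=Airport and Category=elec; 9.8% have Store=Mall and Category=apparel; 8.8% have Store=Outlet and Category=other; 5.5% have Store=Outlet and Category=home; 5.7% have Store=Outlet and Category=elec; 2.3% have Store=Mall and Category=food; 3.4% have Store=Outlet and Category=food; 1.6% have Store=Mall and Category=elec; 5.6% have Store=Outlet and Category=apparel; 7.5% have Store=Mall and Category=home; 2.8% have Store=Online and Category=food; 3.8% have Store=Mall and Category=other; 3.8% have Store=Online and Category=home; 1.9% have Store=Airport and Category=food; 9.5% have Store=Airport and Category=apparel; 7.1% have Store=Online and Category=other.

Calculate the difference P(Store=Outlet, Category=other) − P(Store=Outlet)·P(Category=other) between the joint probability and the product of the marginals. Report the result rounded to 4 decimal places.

0.0001

P(Store=Outlet) = 0.034 + 0.056 + 0.057 + 0.055 + 0.088 = 0.290.
P(Category=other) = 0.038 + 0.106 + 0.088 + 0.071 = 0.303.
P(Store=Outlet, Category=other) − P(Store=Outlet)P(Category=other) = 0.088 − 0.290×0.303 = 0.0001.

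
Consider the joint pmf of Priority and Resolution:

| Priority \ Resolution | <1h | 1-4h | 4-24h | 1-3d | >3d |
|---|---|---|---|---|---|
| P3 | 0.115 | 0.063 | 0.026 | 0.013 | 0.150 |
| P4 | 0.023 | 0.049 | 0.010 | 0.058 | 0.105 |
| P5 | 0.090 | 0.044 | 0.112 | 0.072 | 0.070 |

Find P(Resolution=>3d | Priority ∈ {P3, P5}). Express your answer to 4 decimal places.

P(Priority=P3) = 0.115 + 0.063 + 0.026 + 0.013 + 0.150 = 0.367.
P(Priority=P5) = 0.090 + 0.044 + 0.112 + 0.072 + 0.070 = 0.388.
P(Priority ∈ {P3, P5}) = 0.367 + 0.388 = 0.755; P(Resolution=>3d, Priority ∈ {P3, P5}) = 0.150 + 0.070 = 0.220.
P(Resolution=>3d | Priority ∈ {P3, P5}) = 0.220/0.755 = 0.2914.

0.2914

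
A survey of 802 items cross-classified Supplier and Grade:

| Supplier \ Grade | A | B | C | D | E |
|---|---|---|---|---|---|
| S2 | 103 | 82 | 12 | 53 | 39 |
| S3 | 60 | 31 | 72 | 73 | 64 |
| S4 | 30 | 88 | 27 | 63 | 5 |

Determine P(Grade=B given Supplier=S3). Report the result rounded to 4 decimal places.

0.1033

Total with Supplier=S3: 60 + 31 + 72 + 73 + 64 = 300.
P(Grade=B | Supplier=S3) = 31/300 = 0.1033.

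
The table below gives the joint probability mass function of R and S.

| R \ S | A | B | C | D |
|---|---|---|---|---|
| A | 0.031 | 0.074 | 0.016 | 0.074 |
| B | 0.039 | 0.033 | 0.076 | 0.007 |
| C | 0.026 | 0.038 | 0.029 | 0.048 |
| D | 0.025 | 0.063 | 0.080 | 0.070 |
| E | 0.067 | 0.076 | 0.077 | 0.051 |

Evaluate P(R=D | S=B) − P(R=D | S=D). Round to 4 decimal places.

-0.0582

P(S=B) = 0.074 + 0.033 + 0.038 + 0.063 + 0.076 = 0.284; P(R=D | S=B) = 0.063/0.284 = 0.22183.
P(S=D) = 0.074 + 0.007 + 0.048 + 0.070 + 0.051 = 0.250; P(R=D | S=D) = 0.070/0.250 = 0.28000.
Difference = -0.0582.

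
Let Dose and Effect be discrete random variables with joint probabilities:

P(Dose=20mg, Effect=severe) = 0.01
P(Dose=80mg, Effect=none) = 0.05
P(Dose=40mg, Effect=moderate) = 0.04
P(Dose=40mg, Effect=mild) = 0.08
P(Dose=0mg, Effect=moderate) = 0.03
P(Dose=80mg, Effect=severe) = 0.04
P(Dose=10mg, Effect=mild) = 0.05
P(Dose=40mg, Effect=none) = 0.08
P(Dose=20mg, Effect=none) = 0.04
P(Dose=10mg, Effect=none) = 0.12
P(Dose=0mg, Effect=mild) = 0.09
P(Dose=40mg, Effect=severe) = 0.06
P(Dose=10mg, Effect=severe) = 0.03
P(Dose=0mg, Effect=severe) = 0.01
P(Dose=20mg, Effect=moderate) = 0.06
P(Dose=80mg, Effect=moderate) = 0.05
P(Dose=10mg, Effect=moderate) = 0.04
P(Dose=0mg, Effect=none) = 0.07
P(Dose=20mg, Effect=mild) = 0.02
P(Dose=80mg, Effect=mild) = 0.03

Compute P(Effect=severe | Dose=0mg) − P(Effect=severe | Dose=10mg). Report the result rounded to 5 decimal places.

P(Dose=0mg) = 0.07 + 0.09 + 0.03 + 0.01 = 0.20; P(Effect=severe | Dose=0mg) = 0.01/0.20 = 0.050000.
P(Dose=10mg) = 0.12 + 0.05 + 0.04 + 0.03 = 0.24; P(Effect=severe | Dose=10mg) = 0.03/0.24 = 0.125000.
Difference = -0.07500.

-0.07500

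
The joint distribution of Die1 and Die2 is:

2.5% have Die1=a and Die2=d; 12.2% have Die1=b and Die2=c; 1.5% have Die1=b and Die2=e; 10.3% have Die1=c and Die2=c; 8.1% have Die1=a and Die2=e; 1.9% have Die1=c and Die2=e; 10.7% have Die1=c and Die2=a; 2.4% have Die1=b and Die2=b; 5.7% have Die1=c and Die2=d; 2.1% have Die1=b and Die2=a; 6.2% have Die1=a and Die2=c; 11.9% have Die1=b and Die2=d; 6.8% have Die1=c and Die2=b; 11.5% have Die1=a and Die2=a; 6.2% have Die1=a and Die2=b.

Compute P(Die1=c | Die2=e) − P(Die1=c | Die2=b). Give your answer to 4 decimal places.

P(Die2=e) = 0.081 + 0.015 + 0.019 = 0.115; P(Die1=c | Die2=e) = 0.019/0.115 = 0.16522.
P(Die2=b) = 0.062 + 0.024 + 0.068 = 0.154; P(Die1=c | Die2=b) = 0.068/0.154 = 0.44156.
Difference = -0.2763.

-0.2763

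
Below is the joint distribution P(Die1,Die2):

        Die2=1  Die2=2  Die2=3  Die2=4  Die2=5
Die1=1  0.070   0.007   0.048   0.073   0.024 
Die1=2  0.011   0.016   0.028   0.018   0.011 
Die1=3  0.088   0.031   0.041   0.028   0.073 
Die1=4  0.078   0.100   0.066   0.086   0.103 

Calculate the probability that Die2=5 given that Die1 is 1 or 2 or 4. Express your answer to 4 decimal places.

P(Die1=1) = 0.070 + 0.007 + 0.048 + 0.073 + 0.024 = 0.222.
P(Die1=2) = 0.011 + 0.016 + 0.028 + 0.018 + 0.011 = 0.084.
P(Die1=4) = 0.078 + 0.100 + 0.066 + 0.086 + 0.103 = 0.433.
P(Die1 ∈ {1, 2, 4}) = 0.222 + 0.084 + 0.433 = 0.739; P(Die2=5, Die1 ∈ {1, 2, 4}) = 0.024 + 0.011 + 0.103 = 0.138.
P(Die2=5 | Die1 ∈ {1, 2, 4}) = 0.138/0.739 = 0.1867.

0.1867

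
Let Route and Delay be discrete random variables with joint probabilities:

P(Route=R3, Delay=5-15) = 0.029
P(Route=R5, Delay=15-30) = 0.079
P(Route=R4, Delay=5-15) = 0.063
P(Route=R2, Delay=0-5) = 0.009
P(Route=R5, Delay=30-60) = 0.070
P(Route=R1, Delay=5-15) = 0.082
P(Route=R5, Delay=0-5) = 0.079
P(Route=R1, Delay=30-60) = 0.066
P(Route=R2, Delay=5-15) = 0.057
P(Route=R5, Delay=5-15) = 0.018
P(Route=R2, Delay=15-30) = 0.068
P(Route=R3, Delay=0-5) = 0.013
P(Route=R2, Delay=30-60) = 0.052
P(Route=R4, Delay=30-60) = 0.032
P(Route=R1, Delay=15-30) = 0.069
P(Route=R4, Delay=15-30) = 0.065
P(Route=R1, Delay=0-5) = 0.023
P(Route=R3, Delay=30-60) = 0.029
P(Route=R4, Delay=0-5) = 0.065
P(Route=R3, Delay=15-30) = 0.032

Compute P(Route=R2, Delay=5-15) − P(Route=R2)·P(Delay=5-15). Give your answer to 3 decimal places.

0.011

P(Route=R2) = 0.009 + 0.057 + 0.068 + 0.052 = 0.186.
P(Delay=5-15) = 0.082 + 0.057 + 0.029 + 0.063 + 0.018 = 0.249.
P(Route=R2, Delay=5-15) − P(Route=R2)P(Delay=5-15) = 0.057 − 0.186×0.249 = 0.011.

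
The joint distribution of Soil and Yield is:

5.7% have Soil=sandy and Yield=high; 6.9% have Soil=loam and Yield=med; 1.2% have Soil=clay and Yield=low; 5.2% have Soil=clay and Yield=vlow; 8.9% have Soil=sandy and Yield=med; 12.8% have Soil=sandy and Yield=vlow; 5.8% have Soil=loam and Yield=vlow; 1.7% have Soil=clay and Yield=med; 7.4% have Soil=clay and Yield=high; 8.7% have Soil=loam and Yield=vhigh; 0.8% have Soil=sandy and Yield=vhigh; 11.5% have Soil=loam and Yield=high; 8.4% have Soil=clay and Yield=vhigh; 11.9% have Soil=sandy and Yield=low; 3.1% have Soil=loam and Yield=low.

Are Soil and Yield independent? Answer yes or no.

P(Soil=sandy) = 0.401 and P(Yield=vhigh) = 0.179, so their product is 0.07178, but P(Soil=sandy, Yield=vhigh) = 0.008. Since these differ, Soil and Yield are not independent.

no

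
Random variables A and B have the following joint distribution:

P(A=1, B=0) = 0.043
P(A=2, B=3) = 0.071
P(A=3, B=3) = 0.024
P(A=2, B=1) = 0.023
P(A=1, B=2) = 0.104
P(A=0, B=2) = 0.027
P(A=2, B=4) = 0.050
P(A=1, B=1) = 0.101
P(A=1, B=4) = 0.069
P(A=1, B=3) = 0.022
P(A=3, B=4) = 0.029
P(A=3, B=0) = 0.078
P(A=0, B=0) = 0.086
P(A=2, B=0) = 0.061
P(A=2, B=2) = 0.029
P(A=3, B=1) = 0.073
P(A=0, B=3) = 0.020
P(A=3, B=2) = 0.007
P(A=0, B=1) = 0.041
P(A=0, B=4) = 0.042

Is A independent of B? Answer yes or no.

no

P(A=1) = 0.339 and P(B=0) = 0.268, so their product is 0.09085, but P(A=1, B=0) = 0.043. Since these differ, A and B are not independent.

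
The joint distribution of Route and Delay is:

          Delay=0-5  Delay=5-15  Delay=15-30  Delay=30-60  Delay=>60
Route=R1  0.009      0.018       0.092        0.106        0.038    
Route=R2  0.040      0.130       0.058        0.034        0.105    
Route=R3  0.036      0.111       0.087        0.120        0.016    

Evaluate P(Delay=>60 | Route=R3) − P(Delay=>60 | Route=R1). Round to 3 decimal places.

P(Route=R3) = 0.036 + 0.111 + 0.087 + 0.120 + 0.016 = 0.370; P(Delay=>60 | Route=R3) = 0.016/0.370 = 0.0432.
P(Route=R1) = 0.009 + 0.018 + 0.092 + 0.106 + 0.038 = 0.263; P(Delay=>60 | Route=R1) = 0.038/0.263 = 0.1445.
Difference = -0.101.

-0.101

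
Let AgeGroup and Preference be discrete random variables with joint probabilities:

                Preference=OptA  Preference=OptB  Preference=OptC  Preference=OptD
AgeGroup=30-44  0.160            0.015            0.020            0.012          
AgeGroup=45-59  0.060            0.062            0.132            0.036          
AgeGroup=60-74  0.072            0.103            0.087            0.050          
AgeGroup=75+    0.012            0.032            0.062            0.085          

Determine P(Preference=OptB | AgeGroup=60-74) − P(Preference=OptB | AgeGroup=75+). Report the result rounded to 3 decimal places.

P(AgeGroup=60-74) = 0.072 + 0.103 + 0.087 + 0.050 = 0.312; P(Preference=OptB | AgeGroup=60-74) = 0.103/0.312 = 0.3301.
P(AgeGroup=75+) = 0.012 + 0.032 + 0.062 + 0.085 = 0.191; P(Preference=OptB | AgeGroup=75+) = 0.032/0.191 = 0.1675.
Difference = 0.163.

0.163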